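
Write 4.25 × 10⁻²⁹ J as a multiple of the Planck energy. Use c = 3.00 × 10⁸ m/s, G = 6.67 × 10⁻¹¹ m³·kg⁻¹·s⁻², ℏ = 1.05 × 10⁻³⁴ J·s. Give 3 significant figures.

2.17 × 10⁻³⁸

Planck energy: E_P = √(ℏc⁵/G) = 1.96 × 10⁹ J.
4.25 × 10⁻²⁹ / 1.96 × 10⁹ = 2.17 × 10⁻³⁸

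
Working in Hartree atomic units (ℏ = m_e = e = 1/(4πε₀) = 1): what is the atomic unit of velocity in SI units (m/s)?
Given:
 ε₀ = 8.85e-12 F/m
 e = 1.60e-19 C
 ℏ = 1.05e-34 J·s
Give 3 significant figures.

2.19e6 m/s

Dimensional analysis gives v_au = e²/(4πε₀ℏ).
  = 2.56e-38 / 1.17e-44
  = 2.19e6 m/s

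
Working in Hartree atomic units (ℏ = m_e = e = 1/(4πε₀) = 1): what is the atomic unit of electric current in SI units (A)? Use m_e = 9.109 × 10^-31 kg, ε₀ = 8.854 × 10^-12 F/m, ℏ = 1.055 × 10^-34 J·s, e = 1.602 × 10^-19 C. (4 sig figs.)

The unique combination of the constants set to 1 with dimensions of current is I_au = e E_h/ℏ = m_e e⁵/((4πε₀)²ℏ³).
E_h = 4.354 × 10^-18 J
e·E_h/ℏ = 6.612 × 10^-3 A

6.612 × 10^-3 A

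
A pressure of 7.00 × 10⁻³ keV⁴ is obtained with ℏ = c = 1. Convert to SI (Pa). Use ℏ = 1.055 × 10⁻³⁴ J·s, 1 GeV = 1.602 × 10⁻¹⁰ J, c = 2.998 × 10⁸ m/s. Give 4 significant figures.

Pressure is [E]/[L]³ = [E]⁴/(ℏc)³.
1 GeV⁴ → 1/(ℏc)³ × (1 GeV in J)⁴ = 2.082 × 10³⁷ Pa.
Convert the energy scale: 7.00 × 10⁻³ keV⁴ = 7.00 × 10⁻²⁷ GeV⁴.
Result: 7.00 × 10⁻²⁷ × 2.082 × 10³⁷ = 1.457 × 10¹¹ Pa.

1.457 × 10¹¹ Pa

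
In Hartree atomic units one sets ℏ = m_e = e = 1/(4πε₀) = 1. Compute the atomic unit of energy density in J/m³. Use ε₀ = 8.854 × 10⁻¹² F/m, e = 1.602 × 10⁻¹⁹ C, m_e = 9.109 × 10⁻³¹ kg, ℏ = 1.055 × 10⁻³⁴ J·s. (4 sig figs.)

2.929 × 10¹³ J/m³

u_au = E_h/a₀³ = m_e⁴e¹⁰/((4πε₀)⁵ℏ⁸)
E_h = 4.354 × 10⁻¹⁸ J
a₀ = 5.297 × 10⁻¹¹ m
E_h/a₀³ = 2.929 × 10¹³ J/m³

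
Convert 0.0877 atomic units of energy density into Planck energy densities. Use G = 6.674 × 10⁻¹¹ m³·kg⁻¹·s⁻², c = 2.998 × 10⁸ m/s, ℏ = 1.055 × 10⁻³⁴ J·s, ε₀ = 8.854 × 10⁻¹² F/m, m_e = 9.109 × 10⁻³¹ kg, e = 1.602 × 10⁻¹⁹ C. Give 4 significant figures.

atomic unit of energy density: u_au = E_h/a₀³ = m_e⁴e¹⁰/((4πε₀)⁵ℏ⁸) = 2.929 × 10¹³ J/m³
Planck energy density: u_P = c⁷/(ℏG²) = 4.632 × 10¹¹³ J/m³
0.0877 × 2.929 × 10¹³ / 4.632 × 10¹¹³ = 5.546 × 10⁻¹⁰²

5.546 × 10⁻¹⁰²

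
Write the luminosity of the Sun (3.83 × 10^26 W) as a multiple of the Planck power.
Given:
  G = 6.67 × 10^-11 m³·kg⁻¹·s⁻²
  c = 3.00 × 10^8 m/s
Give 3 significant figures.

1.05 × 10^-26

Planck power: P_P = c⁵/G = 3.64 × 10^52 W.
3.83 × 10^26 / 3.64 × 10^52 = 1.05 × 10^-26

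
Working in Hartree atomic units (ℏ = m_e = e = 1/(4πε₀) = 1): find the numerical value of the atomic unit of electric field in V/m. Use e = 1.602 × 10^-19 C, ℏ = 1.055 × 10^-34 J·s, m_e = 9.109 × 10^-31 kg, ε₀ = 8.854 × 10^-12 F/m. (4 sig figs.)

5.131 × 10^11 V/m

From ℏ = m_e = e = 1/(4πε₀) = 1 the electric field scale is E_au = E_h/(e a₀) = m_e²e⁵/((4πε₀)³ℏ⁴).
E_h = 4.354 × 10^-18 J
a₀ = 5.297 × 10^-11 m
E_h/(e·a₀) = 5.131 × 10^11 V/m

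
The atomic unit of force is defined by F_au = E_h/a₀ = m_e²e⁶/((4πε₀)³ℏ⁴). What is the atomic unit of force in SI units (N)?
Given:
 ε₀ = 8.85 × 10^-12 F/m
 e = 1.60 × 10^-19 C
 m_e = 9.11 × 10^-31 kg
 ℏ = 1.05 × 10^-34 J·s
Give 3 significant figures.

8.33 × 10^-8 N

F_au = E_h/a₀ = m_e²e⁶/((4πε₀)³ℏ⁴)
E_h = 4.38 × 10^-18 J
a₀ = 5.26 × 10^-11 m
E_h/a₀ = 8.33 × 10^-8 N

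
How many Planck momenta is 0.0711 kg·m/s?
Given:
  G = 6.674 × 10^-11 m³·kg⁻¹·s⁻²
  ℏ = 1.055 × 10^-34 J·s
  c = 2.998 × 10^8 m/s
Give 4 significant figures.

Planck momentum: p_P = √(ℏc³/G) = 6.527 kg·m/s.
0.0711 / 6.527 = 0.01089

0.01089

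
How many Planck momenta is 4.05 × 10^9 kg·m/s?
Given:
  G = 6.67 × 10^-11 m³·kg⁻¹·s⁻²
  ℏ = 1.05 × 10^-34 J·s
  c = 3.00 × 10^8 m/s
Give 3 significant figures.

6.21 × 10^8

Planck momentum: p_P = √(ℏc³/G) = 6.52 kg·m/s.
4.05 × 10^9 / 6.52 = 6.21 × 10^8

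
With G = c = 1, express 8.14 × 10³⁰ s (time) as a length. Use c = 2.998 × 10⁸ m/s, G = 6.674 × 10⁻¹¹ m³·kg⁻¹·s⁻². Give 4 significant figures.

Time → length via c.
8.14 × 10³⁰ s × (c) = 2.440 × 10³⁹ m

2.440 × 10³⁹ m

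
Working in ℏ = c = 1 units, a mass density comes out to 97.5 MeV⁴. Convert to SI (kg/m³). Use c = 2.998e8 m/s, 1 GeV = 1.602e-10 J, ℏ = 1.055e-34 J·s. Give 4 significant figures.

2.258e10 kg/m³

Mass density is [E]/(c²[L]³) = [E]⁴/(ℏ³c⁵).
1 GeV⁴ → 1/(ℏ³c⁵) × (1 GeV in J)⁴ = 2.316e20 kg/m³.
Convert the energy scale: 97.5 MeV⁴ = 9.75e-11 GeV⁴.
Result: 9.75e-11 × 2.316e20 = 2.258e10 kg/m³.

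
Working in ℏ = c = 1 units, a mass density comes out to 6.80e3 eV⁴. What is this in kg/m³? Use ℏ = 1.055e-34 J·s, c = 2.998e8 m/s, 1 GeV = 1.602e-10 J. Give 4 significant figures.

Mass density is [E]/(c²[L]³) = [E]⁴/(ℏ³c⁵).
1 GeV⁴ → 1/(ℏ³c⁵) × (1 GeV in J)⁴ = 2.316e20 kg/m³.
Convert the energy scale: 6.80e3 eV⁴ = 6.80e-33 GeV⁴.
Result: 6.80e-33 × 2.316e20 = 1.575e-12 kg/m³.

1.575e-12 kg/m³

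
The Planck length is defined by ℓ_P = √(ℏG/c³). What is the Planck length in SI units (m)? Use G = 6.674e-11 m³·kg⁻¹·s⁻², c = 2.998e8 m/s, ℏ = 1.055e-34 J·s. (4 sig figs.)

ℓ_P = √(ℏG/c³)
  = √(2.613e-70)
  = 1.616e-35 m

1.616e-35 m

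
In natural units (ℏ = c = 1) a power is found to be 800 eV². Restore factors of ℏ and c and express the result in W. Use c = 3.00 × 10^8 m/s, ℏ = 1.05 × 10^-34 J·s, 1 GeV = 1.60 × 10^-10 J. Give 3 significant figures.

Power is [E]/[T] = [E]²/ℏ.
1 GeV² → 1/ℏ × (1 GeV in J)² = 2.44 × 10^14 W.
Convert the energy scale: 800 eV² = 8.00 × 10^-16 GeV².
Result: 8.00 × 10^-16 × 2.44 × 10^14 = 0.195 W.

0.195 W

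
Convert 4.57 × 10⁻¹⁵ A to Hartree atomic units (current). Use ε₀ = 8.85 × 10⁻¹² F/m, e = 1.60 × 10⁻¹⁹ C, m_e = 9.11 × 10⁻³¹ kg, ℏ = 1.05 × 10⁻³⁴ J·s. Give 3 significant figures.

atomic unit of electric current: I_au = e E_h/ℏ = m_e e⁵/((4πε₀)²ℏ³) = 6.67 × 10⁻³ A.
4.57 × 10⁻¹⁵ / 6.67 × 10⁻³ = 6.85 × 10⁻¹³

6.85 × 10⁻¹³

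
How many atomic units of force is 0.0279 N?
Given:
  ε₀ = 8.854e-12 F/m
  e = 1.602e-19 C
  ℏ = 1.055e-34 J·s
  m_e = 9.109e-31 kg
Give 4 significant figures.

3.394e5

atomic unit of force: F_au = E_h/a₀ = m_e²e⁶/((4πε₀)³ℏ⁴) = 8.220e-8 N.
0.0279 / 8.220e-8 = 3.394e5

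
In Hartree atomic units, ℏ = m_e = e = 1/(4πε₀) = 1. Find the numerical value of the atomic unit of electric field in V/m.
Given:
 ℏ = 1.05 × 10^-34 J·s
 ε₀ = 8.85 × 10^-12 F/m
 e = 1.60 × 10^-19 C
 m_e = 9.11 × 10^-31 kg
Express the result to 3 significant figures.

5.20 × 10^11 V/m

The unique combination of the constants set to 1 with dimensions of electric field is E_au = E_h/(e a₀) = m_e²e⁵/((4πε₀)³ℏ⁴).
E_h = 4.38 × 10^-18 J
a₀ = 5.26 × 10^-11 m
E_h/(e·a₀) = 5.20 × 10^11 V/m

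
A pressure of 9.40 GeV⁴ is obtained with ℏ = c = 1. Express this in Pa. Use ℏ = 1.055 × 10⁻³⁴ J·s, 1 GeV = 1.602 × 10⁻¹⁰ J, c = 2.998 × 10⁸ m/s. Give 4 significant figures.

1.957 × 10³⁸ Pa

Pressure is [E]/[L]³ = [E]⁴/(ℏc)³.
1 GeV⁴ → 1/(ℏc)³ × (1 GeV in J)⁴ = 2.082 × 10³⁷ Pa.
Result: 9.40 × 2.082 × 10³⁷ = 1.957 × 10³⁸ Pa.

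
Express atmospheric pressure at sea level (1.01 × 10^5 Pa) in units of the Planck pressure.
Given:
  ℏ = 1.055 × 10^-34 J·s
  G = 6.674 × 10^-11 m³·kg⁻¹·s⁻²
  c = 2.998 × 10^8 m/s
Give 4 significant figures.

2.180 × 10^-109

Planck pressure: p_P = c⁷/(ℏG²) = 4.632 × 10^113 Pa.
1.01 × 10^5 / 4.632 × 10^113 = 2.180 × 10^-109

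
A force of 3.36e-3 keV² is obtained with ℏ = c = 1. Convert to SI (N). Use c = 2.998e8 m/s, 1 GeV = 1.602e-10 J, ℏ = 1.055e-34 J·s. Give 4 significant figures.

Force is [E]/[L] = [E]²/(ℏc); restore (ℏc)⁻¹.
1 GeV² → 1/(ℏc) × (1 GeV in J)² = 8.114e5 N.
Convert the energy scale: 3.36e-3 keV² = 3.36e-15 GeV².
Result: 3.36e-15 × 8.114e5 = 2.726e-9 N.

2.726e-9 N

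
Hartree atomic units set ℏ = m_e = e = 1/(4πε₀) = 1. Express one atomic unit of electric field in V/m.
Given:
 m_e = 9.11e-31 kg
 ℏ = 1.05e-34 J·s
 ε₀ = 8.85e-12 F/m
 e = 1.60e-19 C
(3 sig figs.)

5.20e11 V/m

From ℏ = m_e = e = 1/(4πε₀) = 1 the electric field scale is E_au = E_h/(e a₀) = m_e²e⁵/((4πε₀)³ℏ⁴).
E_h = 4.38e-18 J
a₀ = 5.26e-11 m
E_h/(e·a₀) = 5.20e11 V/m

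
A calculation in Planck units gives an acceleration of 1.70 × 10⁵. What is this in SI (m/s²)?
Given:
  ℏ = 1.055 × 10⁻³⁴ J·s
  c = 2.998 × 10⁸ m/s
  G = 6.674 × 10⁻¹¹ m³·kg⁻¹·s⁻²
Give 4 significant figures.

9.452 × 10⁵⁶ m/s²

One Planck acceleration: a_P = √(c⁷/(ℏG)) = 5.560 × 10⁵¹ m/s².
1.70 × 10⁵ × 5.560 × 10⁵¹ m/s² = 9.452 × 10⁵⁶ m/s²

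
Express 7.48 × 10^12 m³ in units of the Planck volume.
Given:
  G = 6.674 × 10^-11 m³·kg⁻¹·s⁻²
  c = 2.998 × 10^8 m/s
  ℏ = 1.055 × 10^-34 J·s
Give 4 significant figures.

1.771 × 10^117

Planck volume: V_P = (ℏG/c³)^(3/2) = 4.224 × 10^-105 m³.
7.48 × 10^12 / 4.224 × 10^-105 = 1.771 × 10^117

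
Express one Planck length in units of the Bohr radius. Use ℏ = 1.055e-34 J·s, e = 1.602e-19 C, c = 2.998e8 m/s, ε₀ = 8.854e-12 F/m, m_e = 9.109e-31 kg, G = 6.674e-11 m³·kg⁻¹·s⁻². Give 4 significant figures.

Planck length: ℓ_P = √(ℏG/c³) = 1.616e-35 m
Bohr radius: a₀ = 4πε₀ℏ²/(m_e e²) = 5.297e-11 m
ratio = 1.616e-35 / 5.297e-11 = 3.051e-25

3.051e-25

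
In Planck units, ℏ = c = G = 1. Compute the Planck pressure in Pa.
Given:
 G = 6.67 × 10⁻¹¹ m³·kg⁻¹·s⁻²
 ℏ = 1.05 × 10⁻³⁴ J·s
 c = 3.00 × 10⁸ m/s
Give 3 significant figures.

4.68 × 10¹¹³ Pa

The unique combination of the constants set to 1 with dimensions of pressure is p_P = c⁷/(ℏG²).
  = 2.19 × 10⁵⁹ / 4.67 × 10⁻⁵⁵
  = 4.68 × 10¹¹³ Pa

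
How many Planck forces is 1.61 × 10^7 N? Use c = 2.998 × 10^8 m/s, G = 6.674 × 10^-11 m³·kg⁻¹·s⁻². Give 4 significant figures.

1.330 × 10^-37

Planck force: F_P = c⁴/G = 1.210 × 10^44 N.
1.61 × 10^7 / 1.210 × 10^44 = 1.330 × 10^-37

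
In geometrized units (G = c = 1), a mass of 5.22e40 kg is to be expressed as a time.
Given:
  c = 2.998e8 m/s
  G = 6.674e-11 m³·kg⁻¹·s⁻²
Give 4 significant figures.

Mass → time via G/c³.
5.22e40 kg × (G/c³) = 1.293e5 s

1.293e5 s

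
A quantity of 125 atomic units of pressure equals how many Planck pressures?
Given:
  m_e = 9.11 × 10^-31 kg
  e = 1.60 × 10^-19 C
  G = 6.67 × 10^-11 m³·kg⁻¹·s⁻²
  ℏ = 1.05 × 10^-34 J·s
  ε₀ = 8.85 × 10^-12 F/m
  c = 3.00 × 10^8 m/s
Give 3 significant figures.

8.04 × 10^-99

atomic unit of pressure: P_au = E_h/a₀³ = m_e⁴e¹⁰/((4πε₀)⁵ℏ⁸) = 3.01 × 10^13 Pa
Planck pressure: p_P = c⁷/(ℏG²) = 4.68 × 10^113 Pa
125 × 3.01 × 10^13 / 4.68 × 10^113 = 8.04 × 10^-99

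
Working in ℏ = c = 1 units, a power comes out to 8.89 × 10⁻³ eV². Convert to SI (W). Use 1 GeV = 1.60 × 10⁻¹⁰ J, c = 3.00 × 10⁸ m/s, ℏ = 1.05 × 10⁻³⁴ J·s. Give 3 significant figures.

2.17 × 10⁻⁶ W

Power is [E]/[T] = [E]²/ℏ.
1 GeV² → 1/ℏ × (1 GeV in J)² = 2.44 × 10¹⁴ W.
Convert the energy scale: 8.89 × 10⁻³ eV² = 8.89 × 10⁻²¹ GeV².
Result: 8.89 × 10⁻²¹ × 2.44 × 10¹⁴ = 2.17 × 10⁻⁶ W.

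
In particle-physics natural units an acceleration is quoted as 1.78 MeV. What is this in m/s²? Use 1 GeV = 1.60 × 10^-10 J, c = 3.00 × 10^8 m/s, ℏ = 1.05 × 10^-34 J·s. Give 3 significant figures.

8.14 × 10^29 m/s²

Acceleration is [L]/[T]² = c·[E]/ℏ.
1 GeV → c/ℏ × (1 GeV in J) = 4.57 × 10^32 m/s².
Convert the energy scale: 1.78 MeV = 1.78 × 10^-3 GeV.
Result: 1.78 × 10^-3 × 4.57 × 10^32 = 8.14 × 10^29 m/s².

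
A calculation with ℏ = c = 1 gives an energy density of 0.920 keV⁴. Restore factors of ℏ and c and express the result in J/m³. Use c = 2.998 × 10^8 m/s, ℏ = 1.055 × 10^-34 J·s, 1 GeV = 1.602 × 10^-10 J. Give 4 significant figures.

1.915 × 10^13 J/m³

[E]/[L]³ = [E]⁴/(ℏc)³; restore (ℏc)⁻³.
1 GeV⁴ → 1/(ℏc)³ × (1 GeV in J)⁴ = 2.082 × 10^37 J/m³.
Convert the energy scale: 0.920 keV⁴ = 9.20 × 10^-25 GeV⁴.
Result: 9.20 × 10^-25 × 2.082 × 10^37 = 1.915 × 10^13 J/m³.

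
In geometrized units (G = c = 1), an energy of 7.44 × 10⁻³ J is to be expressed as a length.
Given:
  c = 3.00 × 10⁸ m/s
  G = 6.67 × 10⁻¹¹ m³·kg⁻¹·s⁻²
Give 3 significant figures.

6.13 × 10⁻⁴⁷ m

Energy → length via G/c⁴.
7.44 × 10⁻³ J × (G/c⁴) = 6.13 × 10⁻⁴⁷ m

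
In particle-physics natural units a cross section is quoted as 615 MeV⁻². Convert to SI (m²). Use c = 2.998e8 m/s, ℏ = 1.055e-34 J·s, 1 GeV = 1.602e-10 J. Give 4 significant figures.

2.397e-23 m²

Area is [L]² = [E]⁻²·(ℏc)²; restore (ℏc)².
1 GeV⁻² → (ℏc)² × (1 GeV in J)⁻² = 3.898e-32 m².
Convert the energy scale: 615 MeV⁻² = 6.15e8 GeV⁻².
Result: 6.15e8 × 3.898e-32 = 2.397e-23 m².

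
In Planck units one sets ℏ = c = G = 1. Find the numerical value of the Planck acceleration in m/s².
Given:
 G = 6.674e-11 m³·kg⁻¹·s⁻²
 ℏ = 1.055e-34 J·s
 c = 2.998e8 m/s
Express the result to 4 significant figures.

a_P = √(c⁷/(ℏG))
  = √(3.092e103)
  = 5.560e51 m/s²

5.560e51 m/s²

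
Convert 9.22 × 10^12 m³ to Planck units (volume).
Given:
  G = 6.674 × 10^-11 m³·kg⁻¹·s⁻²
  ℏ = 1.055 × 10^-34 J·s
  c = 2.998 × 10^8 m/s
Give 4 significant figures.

Planck volume: V_P = (ℏG/c³)^(3/2) = 4.224 × 10^-105 m³.
9.22 × 10^12 / 4.224 × 10^-105 = 2.183 × 10^117

2.183 × 10^117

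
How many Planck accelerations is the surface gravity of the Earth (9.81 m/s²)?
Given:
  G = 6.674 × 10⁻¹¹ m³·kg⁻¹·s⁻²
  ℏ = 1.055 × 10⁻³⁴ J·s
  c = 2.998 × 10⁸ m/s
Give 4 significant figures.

Planck acceleration: a_P = √(c⁷/(ℏG)) = 5.560 × 10⁵¹ m/s².
9.81 / 5.560 × 10⁵¹ = 1.764 × 10⁻⁵¹

1.764 × 10⁻⁵¹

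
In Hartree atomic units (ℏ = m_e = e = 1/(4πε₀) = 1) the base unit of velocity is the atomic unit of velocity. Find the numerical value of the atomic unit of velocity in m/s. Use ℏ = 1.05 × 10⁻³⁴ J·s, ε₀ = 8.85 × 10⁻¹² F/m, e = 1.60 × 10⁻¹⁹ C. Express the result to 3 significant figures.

2.19 × 10⁶ m/s

v_au = e²/(4πε₀ℏ)
  = 2.56 × 10⁻³⁸ / 1.17 × 10⁻⁴⁴
  = 2.19 × 10⁶ m/s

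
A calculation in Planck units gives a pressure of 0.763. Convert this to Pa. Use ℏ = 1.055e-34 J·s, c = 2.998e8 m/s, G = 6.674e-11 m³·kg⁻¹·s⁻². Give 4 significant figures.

One Planck pressure: p_P = c⁷/(ℏG²) = 4.632e113 Pa.
0.763 × 4.632e113 Pa = 3.534e113 Pa

3.534e113 Pa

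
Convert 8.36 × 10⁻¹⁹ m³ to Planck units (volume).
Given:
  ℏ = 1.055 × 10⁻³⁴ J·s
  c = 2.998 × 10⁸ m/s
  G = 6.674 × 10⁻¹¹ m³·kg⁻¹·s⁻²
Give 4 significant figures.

1.979 × 10⁸⁶

Planck volume: V_P = (ℏG/c³)^(3/2) = 4.224 × 10⁻¹⁰⁵ m³.
8.36 × 10⁻¹⁹ / 4.224 × 10⁻¹⁰⁵ = 1.979 × 10⁸⁶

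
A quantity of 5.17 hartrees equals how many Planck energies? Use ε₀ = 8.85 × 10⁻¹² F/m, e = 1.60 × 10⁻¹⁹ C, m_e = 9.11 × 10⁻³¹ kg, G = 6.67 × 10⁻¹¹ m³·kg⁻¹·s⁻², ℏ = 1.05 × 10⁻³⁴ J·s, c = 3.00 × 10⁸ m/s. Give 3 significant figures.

1.16 × 10⁻²⁶

hartree: E_h = m_e e⁴/(4πε₀ℏ)² = 4.38 × 10⁻¹⁸ J
Planck energy: E_P = √(ℏc⁵/G) = 1.96 × 10⁹ J
5.17 × 4.38 × 10⁻¹⁸ / 1.96 × 10⁹ = 1.16 × 10⁻²⁶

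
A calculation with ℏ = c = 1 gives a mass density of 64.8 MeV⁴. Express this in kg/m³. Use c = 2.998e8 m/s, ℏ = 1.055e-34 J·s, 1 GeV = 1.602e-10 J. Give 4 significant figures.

1.501e10 kg/m³

Mass density is [E]/(c²[L]³) = [E]⁴/(ℏ³c⁵).
1 GeV⁴ → 1/(ℏ³c⁵) × (1 GeV in J)⁴ = 2.316e20 kg/m³.
Convert the energy scale: 64.8 MeV⁴ = 6.48e-11 GeV⁴.
Result: 6.48e-11 × 2.316e20 = 1.501e10 kg/m³.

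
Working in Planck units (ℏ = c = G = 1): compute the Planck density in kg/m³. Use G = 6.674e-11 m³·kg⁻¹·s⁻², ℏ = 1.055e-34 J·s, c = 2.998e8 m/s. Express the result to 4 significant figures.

From ℏ = c = G = 1 the density scale is ρ_P = c⁵/(ℏG²).
  = 2.422e42 / 4.699e-55
  = 5.154e96 kg/m³

5.154e96 kg/m³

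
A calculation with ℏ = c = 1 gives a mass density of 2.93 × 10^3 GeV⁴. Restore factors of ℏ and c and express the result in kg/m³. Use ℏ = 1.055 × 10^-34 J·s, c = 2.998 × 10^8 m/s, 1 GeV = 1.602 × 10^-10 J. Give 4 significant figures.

Mass density is [E]/(c²[L]³) = [E]⁴/(ℏ³c⁵).
1 GeV⁴ → 1/(ℏ³c⁵) × (1 GeV in J)⁴ = 2.316 × 10^20 kg/m³.
Result: 2.93 × 10^3 × 2.316 × 10^20 = 6.786 × 10^23 kg/m³.

6.786 × 10^23 kg/m³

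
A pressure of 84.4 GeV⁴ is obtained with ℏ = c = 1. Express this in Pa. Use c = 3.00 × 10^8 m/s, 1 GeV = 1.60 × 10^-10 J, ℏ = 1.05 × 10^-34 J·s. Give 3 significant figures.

1.77 × 10^39 Pa

Pressure is [E]/[L]³ = [E]⁴/(ℏc)³.
1 GeV⁴ → 1/(ℏc)³ × (1 GeV in J)⁴ = 2.10 × 10^37 Pa.
Result: 84.4 × 2.10 × 10^37 = 1.77 × 10^39 Pa.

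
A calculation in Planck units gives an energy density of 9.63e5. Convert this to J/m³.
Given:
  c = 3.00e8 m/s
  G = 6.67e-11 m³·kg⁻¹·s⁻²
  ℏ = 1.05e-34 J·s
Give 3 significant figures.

4.51e119 J/m³

One Planck energy density: u_P = c⁷/(ℏG²) = 4.68e113 J/m³.
9.63e5 × 4.68e113 J/m³ = 4.51e119 J/m³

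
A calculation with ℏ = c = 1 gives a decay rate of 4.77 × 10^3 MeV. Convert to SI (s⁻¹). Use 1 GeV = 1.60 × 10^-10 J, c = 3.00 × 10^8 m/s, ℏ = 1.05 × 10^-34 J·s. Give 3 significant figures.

7.27 × 10^24 s⁻¹

A rate is [E]/ℏ; divide by ℏ.
1 GeV → 1/ℏ × (1 GeV in J) = 1.52 × 10^24 s⁻¹.
Convert the energy scale: 4.77 × 10^3 MeV = 4.77 GeV.
Result: 4.77 × 1.52 × 10^24 = 7.27 × 10^24 s⁻¹.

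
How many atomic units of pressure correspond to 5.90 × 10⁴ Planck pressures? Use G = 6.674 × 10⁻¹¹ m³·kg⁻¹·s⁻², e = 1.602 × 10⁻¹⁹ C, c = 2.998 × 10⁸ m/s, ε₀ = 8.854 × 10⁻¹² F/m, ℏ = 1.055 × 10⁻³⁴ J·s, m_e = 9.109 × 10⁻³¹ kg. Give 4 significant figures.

Planck pressure: p_P = c⁷/(ℏG²) = 4.632 × 10¹¹³ Pa
atomic unit of pressure: P_au = E_h/a₀³ = m_e⁴e¹⁰/((4πε₀)⁵ℏ⁸) = 2.929 × 10¹³ Pa
5.90 × 10⁴ × 4.632 × 10¹¹³ / 2.929 × 10¹³ = 9.331 × 10¹⁰⁴

9.331 × 10¹⁰⁴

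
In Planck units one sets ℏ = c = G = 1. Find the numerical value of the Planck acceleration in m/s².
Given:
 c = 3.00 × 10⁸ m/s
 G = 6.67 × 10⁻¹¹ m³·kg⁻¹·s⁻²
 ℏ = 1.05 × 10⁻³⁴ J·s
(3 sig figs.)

5.59 × 10⁵¹ m/s²

a_P = √(c⁷/(ℏG))
  = √(3.12 × 10¹⁰³)
  = 5.59 × 10⁵¹ m/s²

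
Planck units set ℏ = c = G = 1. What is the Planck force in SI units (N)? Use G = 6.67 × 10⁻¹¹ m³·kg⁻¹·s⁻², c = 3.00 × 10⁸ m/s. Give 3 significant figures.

1.21 × 10⁴⁴ N

From ℏ = c = G = 1 the force scale is F_P = c⁴/G.
  = 8.10 × 10³³ / 6.67 × 10⁻¹¹
  = 1.21 × 10⁴⁴ N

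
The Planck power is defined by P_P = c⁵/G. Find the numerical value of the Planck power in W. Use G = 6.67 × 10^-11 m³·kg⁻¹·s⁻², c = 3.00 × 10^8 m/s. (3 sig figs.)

3.64 × 10^52 W

P_P = c⁵/G
  = 2.43 × 10^42 / 6.67 × 10^-11
  = 3.64 × 10^52 W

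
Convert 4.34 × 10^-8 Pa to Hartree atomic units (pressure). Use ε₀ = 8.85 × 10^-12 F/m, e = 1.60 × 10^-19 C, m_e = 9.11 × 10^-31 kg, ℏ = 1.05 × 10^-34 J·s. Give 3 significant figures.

atomic unit of pressure: P_au = E_h/a₀³ = m_e⁴e¹⁰/((4πε₀)⁵ℏ⁸) = 3.01 × 10^13 Pa.
4.34 × 10^-8 / 3.01 × 10^13 = 1.44 × 10^-21

1.44 × 10^-21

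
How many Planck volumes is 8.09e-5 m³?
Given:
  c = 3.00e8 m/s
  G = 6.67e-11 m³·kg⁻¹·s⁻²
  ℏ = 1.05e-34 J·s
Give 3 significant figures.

1.94e100

Planck volume: V_P = (ℏG/c³)^(3/2) = 4.18e-105 m³.
8.09e-5 / 4.18e-105 = 1.94e100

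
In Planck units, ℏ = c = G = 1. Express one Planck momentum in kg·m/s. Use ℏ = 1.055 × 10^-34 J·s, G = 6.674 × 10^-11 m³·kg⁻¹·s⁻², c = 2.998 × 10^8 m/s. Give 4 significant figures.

6.527 kg·m/s

The unique combination of the constants set to 1 with dimensions of momentum is p_P = √(ℏc³/G).
  = √(42.60)
  = 6.527 kg·m/s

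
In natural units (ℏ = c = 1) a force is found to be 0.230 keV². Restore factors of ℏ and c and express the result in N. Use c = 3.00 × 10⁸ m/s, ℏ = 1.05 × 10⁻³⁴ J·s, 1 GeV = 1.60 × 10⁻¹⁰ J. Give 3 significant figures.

1.87 × 10⁻⁷ N

Force is [E]/[L] = [E]²/(ℏc); restore (ℏc)⁻¹.
1 GeV² → 1/(ℏc) × (1 GeV in J)² = 8.13 × 10⁵ N.
Convert the energy scale: 0.230 keV² = 2.30 × 10⁻¹³ GeV².
Result: 2.30 × 10⁻¹³ × 8.13 × 10⁵ = 1.87 × 10⁻⁷ N.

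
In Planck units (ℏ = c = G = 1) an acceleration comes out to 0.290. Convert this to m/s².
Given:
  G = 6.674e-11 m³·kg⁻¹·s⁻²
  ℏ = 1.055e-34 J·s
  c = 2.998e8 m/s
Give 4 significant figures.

1.612e51 m/s²

One Planck acceleration: a_P = √(c⁷/(ℏG)) = 5.560e51 m/s².
0.290 × 5.560e51 m/s² = 1.612e51 m/s²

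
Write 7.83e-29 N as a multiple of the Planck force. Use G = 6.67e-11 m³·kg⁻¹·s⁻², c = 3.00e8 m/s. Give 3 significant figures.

Planck force: F_P = c⁴/G = 1.21e44 N.
7.83e-29 / 1.21e44 = 6.45e-73

6.45e-73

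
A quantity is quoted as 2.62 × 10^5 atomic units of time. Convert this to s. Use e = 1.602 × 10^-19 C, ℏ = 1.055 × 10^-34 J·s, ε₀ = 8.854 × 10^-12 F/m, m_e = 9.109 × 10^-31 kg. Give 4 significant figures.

One atomic unit of time: τ_au = (4πε₀)²ℏ³/(m_e e⁴) = 2.423 × 10^-17 s.
2.62 × 10^5 × 2.423 × 10^-17 s = 6.348 × 10^-12 s

6.348 × 10^-12 s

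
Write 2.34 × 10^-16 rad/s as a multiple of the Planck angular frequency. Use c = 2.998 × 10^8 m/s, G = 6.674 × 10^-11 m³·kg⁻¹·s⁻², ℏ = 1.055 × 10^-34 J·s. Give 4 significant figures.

1.262 × 10^-59

Planck angular frequency: ω_P = √(c⁵/(ℏG)) = 1.855 × 10^43 rad/s.
2.34 × 10^-16 / 1.855 × 10^43 = 1.262 × 10^-59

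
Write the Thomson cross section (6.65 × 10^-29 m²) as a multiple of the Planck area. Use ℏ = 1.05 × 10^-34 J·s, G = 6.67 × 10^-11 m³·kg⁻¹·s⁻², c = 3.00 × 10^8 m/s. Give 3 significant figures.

2.56 × 10^41

Planck area: A_P = ℏG/c³ = 2.59 × 10^-70 m².
6.65 × 10^-29 / 2.59 × 10^-70 = 2.56 × 10^41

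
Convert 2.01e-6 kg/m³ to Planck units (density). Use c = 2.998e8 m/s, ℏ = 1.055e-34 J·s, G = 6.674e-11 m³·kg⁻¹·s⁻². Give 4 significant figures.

3.900e-103

Planck density: ρ_P = c⁵/(ℏG²) = 5.154e96 kg/m³.
2.01e-6 / 5.154e96 = 3.900e-103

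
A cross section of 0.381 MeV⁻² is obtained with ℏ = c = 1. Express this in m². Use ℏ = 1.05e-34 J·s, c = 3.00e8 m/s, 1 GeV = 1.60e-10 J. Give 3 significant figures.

Area is [L]² = [E]⁻²·(ℏc)²; restore (ℏc)².
1 GeV⁻² → (ℏc)² × (1 GeV in J)⁻² = 3.88e-32 m².
Convert the energy scale: 0.381 MeV⁻² = 3.81e5 GeV⁻².
Result: 3.81e5 × 3.88e-32 = 1.48e-26 m².

1.48e-26 m²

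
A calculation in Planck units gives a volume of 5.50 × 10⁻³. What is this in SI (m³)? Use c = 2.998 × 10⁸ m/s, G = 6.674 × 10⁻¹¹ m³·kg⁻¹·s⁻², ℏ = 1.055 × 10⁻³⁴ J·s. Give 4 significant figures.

One Planck volume: V_P = (ℏG/c³)^(3/2) = 4.224 × 10⁻¹⁰⁵ m³.
5.50 × 10⁻³ × 4.224 × 10⁻¹⁰⁵ m³ = 2.323 × 10⁻¹⁰⁷ m³

2.323 × 10⁻¹⁰⁷ m³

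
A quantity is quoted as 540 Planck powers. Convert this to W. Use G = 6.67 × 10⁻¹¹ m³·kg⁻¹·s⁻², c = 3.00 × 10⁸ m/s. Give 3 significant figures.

1.97 × 10⁵⁵ W

One Planck power: P_P = c⁵/G = 3.64 × 10⁵² W.
540 × 3.64 × 10⁵² W = 1.97 × 10⁵⁵ W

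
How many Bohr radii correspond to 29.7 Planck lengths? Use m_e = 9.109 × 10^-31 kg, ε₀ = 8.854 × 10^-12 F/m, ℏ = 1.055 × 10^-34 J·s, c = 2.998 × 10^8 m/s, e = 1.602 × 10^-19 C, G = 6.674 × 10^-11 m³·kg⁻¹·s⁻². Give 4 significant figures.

Planck length: ℓ_P = √(ℏG/c³) = 1.616 × 10^-35 m
Bohr radius: a₀ = 4πε₀ℏ²/(m_e e²) = 5.297 × 10^-11 m
29.7 × 1.616 × 10^-35 / 5.297 × 10^-11 = 9.063 × 10^-24

9.063 × 10^-24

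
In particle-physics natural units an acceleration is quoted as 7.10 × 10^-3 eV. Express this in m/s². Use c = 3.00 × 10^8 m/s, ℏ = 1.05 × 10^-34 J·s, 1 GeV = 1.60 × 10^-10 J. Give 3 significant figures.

Acceleration is [L]/[T]² = c·[E]/ℏ.
1 GeV → c/ℏ × (1 GeV in J) = 4.57 × 10^32 m/s².
Convert the energy scale: 7.10 × 10^-3 eV = 7.10 × 10^-12 GeV.
Result: 7.10 × 10^-12 × 4.57 × 10^32 = 3.25 × 10^21 m/s².

3.25 × 10^21 m/s²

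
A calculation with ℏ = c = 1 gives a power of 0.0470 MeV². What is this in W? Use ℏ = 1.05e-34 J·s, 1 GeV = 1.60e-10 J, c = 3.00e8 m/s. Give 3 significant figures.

Power is [E]/[T] = [E]²/ℏ.
1 GeV² → 1/ℏ × (1 GeV in J)² = 2.44e14 W.
Convert the energy scale: 0.0470 MeV² = 4.70e-8 GeV².
Result: 4.70e-8 × 2.44e14 = 1.15e7 W.

1.15e7 W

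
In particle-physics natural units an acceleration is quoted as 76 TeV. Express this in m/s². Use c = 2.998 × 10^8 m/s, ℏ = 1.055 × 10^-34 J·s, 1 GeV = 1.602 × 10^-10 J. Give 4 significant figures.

3.460 × 10^37 m/s²

Acceleration is [L]/[T]² = c·[E]/ℏ.
1 GeV → c/ℏ × (1 GeV in J) = 4.552 × 10^32 m/s².
Convert the energy scale: 76 TeV = 7.60 × 10^4 GeV.
Result: 7.60 × 10^4 × 4.552 × 10^32 = 3.460 × 10^37 m/s².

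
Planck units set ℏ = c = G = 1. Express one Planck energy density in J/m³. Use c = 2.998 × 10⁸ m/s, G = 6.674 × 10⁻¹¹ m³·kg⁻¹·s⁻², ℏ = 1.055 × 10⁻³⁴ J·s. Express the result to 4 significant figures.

4.632 × 10¹¹³ J/m³

From ℏ = c = G = 1 the energy density scale is u_P = c⁷/(ℏG²).
  = 2.177 × 10⁵⁹ / 4.699 × 10⁻⁵⁵
  = 4.632 × 10¹¹³ J/m³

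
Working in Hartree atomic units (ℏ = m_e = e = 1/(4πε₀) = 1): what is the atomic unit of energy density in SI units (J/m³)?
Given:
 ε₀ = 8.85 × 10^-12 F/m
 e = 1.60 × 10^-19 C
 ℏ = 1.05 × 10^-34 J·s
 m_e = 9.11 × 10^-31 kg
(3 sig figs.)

3.01 × 10^13 J/m³

The unique combination of the constants set to 1 with dimensions of energy density is u_au = E_h/a₀³ = m_e⁴e¹⁰/((4πε₀)⁵ℏ⁸).
E_h = 4.38 × 10^-18 J
a₀ = 5.26 × 10^-11 m
E_h/a₀³ = 3.01 × 10^13 J/m³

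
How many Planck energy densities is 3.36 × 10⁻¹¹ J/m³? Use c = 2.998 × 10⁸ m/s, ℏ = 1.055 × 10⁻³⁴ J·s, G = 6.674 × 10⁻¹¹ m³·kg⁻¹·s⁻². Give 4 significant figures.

Planck energy density: u_P = c⁷/(ℏG²) = 4.632 × 10¹¹³ J/m³.
3.36 × 10⁻¹¹ / 4.632 × 10¹¹³ = 7.253 × 10⁻¹²⁵

7.253 × 10⁻¹²⁵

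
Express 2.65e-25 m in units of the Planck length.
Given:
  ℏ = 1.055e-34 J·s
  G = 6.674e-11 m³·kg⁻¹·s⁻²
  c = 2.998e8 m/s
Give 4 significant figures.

1.639e10

Planck length: ℓ_P = √(ℏG/c³) = 1.616e-35 m.
2.65e-25 / 1.616e-35 = 1.639e10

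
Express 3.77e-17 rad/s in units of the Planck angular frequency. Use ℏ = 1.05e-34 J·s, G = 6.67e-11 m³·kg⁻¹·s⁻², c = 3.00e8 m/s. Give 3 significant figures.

2.02e-60

Planck angular frequency: ω_P = √(c⁵/(ℏG)) = 1.86e43 rad/s.
3.77e-17 / 1.86e43 = 2.02e-60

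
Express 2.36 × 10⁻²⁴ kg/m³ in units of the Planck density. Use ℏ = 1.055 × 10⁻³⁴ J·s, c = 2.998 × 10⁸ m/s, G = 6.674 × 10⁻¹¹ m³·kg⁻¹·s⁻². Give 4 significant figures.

4.579 × 10⁻¹²¹

Planck density: ρ_P = c⁵/(ℏG²) = 5.154 × 10⁹⁶ kg/m³.
2.36 × 10⁻²⁴ / 5.154 × 10⁹⁶ = 4.579 × 10⁻¹²¹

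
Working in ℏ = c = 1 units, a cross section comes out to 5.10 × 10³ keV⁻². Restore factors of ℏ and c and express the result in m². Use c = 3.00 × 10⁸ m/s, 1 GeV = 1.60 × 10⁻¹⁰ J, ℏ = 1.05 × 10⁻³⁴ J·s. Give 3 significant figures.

1.98 × 10⁻¹⁶ m²

Area is [L]² = [E]⁻²·(ℏc)²; restore (ℏc)².
1 GeV⁻² → (ℏc)² × (1 GeV in J)⁻² = 3.88 × 10⁻³² m².
Convert the energy scale: 5.10 × 10³ keV⁻² = 5.10 × 10¹⁵ GeV⁻².
Result: 5.10 × 10¹⁵ × 3.88 × 10⁻³² = 1.98 × 10⁻¹⁶ m².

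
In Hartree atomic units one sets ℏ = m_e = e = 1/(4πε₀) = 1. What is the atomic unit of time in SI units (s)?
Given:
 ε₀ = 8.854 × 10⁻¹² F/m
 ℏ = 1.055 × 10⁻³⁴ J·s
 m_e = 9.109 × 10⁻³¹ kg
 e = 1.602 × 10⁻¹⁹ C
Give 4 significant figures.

τ_au = (4πε₀)²ℏ³/(m_e e⁴)
E_h = 4.354 × 10⁻¹⁸ J
ℏ/E_h = 2.423 × 10⁻¹⁷ s

2.423 × 10⁻¹⁷ s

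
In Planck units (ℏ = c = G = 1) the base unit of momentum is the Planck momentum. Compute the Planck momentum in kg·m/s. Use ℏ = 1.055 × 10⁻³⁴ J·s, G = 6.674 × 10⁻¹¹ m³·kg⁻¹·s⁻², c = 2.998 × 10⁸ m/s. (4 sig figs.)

p_P = √(ℏc³/G)
  = √(42.60)
  = 6.527 kg·m/s

6.527 kg·m/s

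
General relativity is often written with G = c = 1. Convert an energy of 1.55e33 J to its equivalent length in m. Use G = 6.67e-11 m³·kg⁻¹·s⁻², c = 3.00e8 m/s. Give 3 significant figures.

1.28e-11 m

Energy → length via G/c⁴.
1.55e33 J × (G/c⁴) = 1.28e-11 m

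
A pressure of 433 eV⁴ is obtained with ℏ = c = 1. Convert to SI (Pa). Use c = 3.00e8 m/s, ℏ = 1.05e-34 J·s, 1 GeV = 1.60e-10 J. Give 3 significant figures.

Pressure is [E]/[L]³ = [E]⁴/(ℏc)³.
1 GeV⁴ → 1/(ℏc)³ × (1 GeV in J)⁴ = 2.10e37 Pa.
Convert the energy scale: 433 eV⁴ = 4.33e-34 GeV⁴.
Result: 4.33e-34 × 2.10e37 = 9.08e3 Pa.

9.08e3 Pa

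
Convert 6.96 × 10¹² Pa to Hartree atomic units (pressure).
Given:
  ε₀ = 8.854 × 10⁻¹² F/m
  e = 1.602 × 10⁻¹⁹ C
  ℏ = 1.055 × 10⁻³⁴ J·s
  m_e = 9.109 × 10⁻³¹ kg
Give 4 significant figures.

0.2376

atomic unit of pressure: P_au = E_h/a₀³ = m_e⁴e¹⁰/((4πε₀)⁵ℏ⁸) = 2.929 × 10¹³ Pa.
6.96 × 10¹² / 2.929 × 10¹³ = 0.2376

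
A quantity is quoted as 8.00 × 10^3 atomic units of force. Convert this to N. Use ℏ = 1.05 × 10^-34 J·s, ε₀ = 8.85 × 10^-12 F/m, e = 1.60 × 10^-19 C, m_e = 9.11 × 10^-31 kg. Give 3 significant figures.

One atomic unit of force: F_au = E_h/a₀ = m_e²e⁶/((4πε₀)³ℏ⁴) = 8.33 × 10^-8 N.
8.00 × 10^3 × 8.33 × 10^-8 N = 6.66 × 10^-4 N

6.66 × 10^-4 N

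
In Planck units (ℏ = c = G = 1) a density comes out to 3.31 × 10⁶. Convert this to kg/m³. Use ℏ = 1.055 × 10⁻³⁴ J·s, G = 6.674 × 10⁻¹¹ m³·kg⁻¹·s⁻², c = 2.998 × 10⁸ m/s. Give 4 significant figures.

1.706 × 10¹⁰³ kg/m³

One Planck density: ρ_P = c⁵/(ℏG²) = 5.154 × 10⁹⁶ kg/m³.
3.31 × 10⁶ × 5.154 × 10⁹⁶ kg/m³ = 1.706 × 10¹⁰³ kg/m³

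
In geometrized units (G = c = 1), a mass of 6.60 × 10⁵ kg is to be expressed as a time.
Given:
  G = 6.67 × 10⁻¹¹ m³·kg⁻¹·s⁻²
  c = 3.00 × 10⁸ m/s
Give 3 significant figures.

1.63 × 10⁻³⁰ s

Mass → time via G/c³.
6.60 × 10⁵ kg × (G/c³) = 1.63 × 10⁻³⁰ s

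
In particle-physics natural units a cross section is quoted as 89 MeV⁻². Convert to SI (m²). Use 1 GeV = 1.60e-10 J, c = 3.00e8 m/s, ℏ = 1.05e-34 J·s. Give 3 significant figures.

Area is [L]² = [E]⁻²·(ℏc)²; restore (ℏc)².
1 GeV⁻² → (ℏc)² × (1 GeV in J)⁻² = 3.88e-32 m².
Convert the energy scale: 89 MeV⁻² = 8.90e7 GeV⁻².
Result: 8.90e7 × 3.88e-32 = 3.45e-24 m².

3.45e-24 m²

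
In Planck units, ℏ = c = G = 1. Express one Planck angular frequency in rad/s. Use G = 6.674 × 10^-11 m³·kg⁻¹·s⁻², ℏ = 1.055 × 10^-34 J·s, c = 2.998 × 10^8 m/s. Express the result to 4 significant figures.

1.855 × 10^43 rad/s

Dimensional analysis gives ω_P = √(c⁵/(ℏG)).
  = √(3.440 × 10^86)
  = 1.855 × 10^43 rad/s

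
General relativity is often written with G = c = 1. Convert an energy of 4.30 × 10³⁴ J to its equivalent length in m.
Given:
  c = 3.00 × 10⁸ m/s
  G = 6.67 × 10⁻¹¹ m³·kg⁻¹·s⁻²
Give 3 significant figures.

Energy → length via G/c⁴.
4.30 × 10³⁴ J × (G/c⁴) = 3.54 × 10⁻¹⁰ m

3.54 × 10⁻¹⁰ m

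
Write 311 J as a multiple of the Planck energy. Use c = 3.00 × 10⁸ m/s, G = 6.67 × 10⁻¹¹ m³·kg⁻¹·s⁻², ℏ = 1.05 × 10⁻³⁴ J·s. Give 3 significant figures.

Planck energy: E_P = √(ℏc⁵/G) = 1.96 × 10⁹ J.
311 / 1.96 × 10⁹ = 1.59 × 10⁻⁷

1.59 × 10⁻⁷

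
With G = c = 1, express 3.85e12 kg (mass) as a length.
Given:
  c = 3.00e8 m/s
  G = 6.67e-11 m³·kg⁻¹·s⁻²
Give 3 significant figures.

In G = c = 1 units mass has dimensions of length; the conversion factor is G/c².
3.85e12 kg × (G/c²) = 2.85e-15 m

2.85e-15 m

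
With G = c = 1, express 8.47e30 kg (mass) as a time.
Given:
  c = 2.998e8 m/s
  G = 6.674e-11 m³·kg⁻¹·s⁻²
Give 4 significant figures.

Mass → time via G/c³.
8.47e30 kg × (G/c³) = 2.098e-5 s

2.098e-5 s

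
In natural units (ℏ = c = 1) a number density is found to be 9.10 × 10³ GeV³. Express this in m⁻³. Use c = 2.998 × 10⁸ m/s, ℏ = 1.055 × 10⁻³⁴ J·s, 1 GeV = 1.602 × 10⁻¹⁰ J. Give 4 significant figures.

Number density is [L]⁻³ = [E]³/(ℏc)³.
1 GeV³ → 1/(ℏc)³ × (1 GeV in J)³ = 1.299 × 10⁴⁷ m⁻³.
Result: 9.10 × 10³ × 1.299 × 10⁴⁷ = 1.182 × 10⁵¹ m⁻³.

1.182 × 10⁵¹ m⁻³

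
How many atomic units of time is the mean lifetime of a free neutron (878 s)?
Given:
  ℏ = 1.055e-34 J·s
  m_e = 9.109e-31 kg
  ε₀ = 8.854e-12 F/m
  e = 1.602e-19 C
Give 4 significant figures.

atomic unit of time: τ_au = (4πε₀)²ℏ³/(m_e e⁴) = 2.423e-17 s.
878 / 2.423e-17 = 3.624e19

3.624e19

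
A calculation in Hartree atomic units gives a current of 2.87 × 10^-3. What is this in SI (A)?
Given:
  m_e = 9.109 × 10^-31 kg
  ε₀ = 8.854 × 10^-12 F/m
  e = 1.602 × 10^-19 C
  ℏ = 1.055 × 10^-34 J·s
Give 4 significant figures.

1.898 × 10^-5 A

One atomic unit of electric current: I_au = e E_h/ℏ = m_e e⁵/((4πε₀)²ℏ³) = 6.612 × 10^-3 A.
2.87 × 10^-3 × 6.612 × 10^-3 A = 1.898 × 10^-5 A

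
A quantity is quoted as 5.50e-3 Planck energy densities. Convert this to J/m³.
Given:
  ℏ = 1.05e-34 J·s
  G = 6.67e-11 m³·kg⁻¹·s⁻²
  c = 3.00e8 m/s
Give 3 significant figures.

One Planck energy density: u_P = c⁷/(ℏG²) = 4.68e113 J/m³.
5.50e-3 × 4.68e113 J/m³ = 2.57e111 J/m³

2.57e111 J/m³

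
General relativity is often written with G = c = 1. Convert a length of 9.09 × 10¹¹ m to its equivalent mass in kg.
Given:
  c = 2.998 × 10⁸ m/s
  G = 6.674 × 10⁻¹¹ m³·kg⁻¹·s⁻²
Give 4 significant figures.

1.224 × 10³⁹ kg

Length → mass via c²/G.
9.09 × 10¹¹ m × (c²/G) = 1.224 × 10³⁹ kg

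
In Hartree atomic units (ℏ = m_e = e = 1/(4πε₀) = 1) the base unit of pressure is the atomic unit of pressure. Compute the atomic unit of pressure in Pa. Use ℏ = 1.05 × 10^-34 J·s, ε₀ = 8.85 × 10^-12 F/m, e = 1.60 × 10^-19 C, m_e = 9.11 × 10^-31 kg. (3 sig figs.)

P_au = E_h/a₀³ = m_e⁴e¹⁰/((4πε₀)⁵ℏ⁸)
E_h = 4.38 × 10^-18 J
a₀ = 5.26 × 10^-11 m
E_h/a₀³ = 3.01 × 10^13 Pa

3.01 × 10^13 Pa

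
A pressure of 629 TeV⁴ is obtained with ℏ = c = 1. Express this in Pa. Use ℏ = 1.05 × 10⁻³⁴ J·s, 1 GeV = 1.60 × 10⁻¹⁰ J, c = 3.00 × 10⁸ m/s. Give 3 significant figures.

Pressure is [E]/[L]³ = [E]⁴/(ℏc)³.
1 GeV⁴ → 1/(ℏc)³ × (1 GeV in J)⁴ = 2.10 × 10³⁷ Pa.
Convert the energy scale: 629 TeV⁴ = 6.29 × 10¹⁴ GeV⁴.
Result: 6.29 × 10¹⁴ × 2.10 × 10³⁷ = 1.32 × 10⁵² Pa.

1.32 × 10⁵² Pa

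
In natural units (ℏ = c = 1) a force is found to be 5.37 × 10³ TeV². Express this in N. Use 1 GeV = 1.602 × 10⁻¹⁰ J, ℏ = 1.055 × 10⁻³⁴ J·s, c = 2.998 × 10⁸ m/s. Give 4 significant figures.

4.357 × 10¹⁵ N

Force is [E]/[L] = [E]²/(ℏc); restore (ℏc)⁻¹.
1 GeV² → 1/(ℏc) × (1 GeV in J)² = 8.114 × 10⁵ N.
Convert the energy scale: 5.37 × 10³ TeV² = 5.37 × 10⁹ GeV².
Result: 5.37 × 10⁹ × 8.114 × 10⁵ = 4.357 × 10¹⁵ N.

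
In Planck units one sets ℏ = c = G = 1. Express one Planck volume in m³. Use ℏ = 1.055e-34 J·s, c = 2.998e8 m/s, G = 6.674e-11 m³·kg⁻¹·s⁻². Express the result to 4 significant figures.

4.224e-105 m³

V_P = (ℏG/c³)^(3/2)
  = √(1.784e-209)
  = 4.224e-105 m³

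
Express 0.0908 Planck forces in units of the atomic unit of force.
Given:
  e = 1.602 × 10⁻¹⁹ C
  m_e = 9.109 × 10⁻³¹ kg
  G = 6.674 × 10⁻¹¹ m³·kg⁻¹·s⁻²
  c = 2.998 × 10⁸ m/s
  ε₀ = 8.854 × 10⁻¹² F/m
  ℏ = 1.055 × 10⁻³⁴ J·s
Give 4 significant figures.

1.337 × 10⁵⁰

Planck force: F_P = c⁴/G = 1.210 × 10⁴⁴ N
atomic unit of force: F_au = E_h/a₀ = m_e²e⁶/((4πε₀)³ℏ⁴) = 8.220 × 10⁻⁸ N
0.0908 × 1.210 × 10⁴⁴ / 8.220 × 10⁻⁸ = 1.337 × 10⁵⁰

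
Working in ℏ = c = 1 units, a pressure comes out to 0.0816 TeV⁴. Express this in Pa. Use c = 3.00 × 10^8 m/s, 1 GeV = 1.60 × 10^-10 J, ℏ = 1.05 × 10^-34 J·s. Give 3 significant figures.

Pressure is [E]/[L]³ = [E]⁴/(ℏc)³.
1 GeV⁴ → 1/(ℏc)³ × (1 GeV in J)⁴ = 2.10 × 10^37 Pa.
Convert the energy scale: 0.0816 TeV⁴ = 8.16 × 10^10 GeV⁴.
Result: 8.16 × 10^10 × 2.10 × 10^37 = 1.71 × 10^48 Pa.

1.71 × 10^48 Pa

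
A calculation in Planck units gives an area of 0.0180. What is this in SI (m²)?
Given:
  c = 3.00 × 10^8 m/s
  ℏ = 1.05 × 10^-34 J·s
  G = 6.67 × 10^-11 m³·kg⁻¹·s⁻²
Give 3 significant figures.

4.67 × 10^-72 m²

One Planck area: A_P = ℏG/c³ = 2.59 × 10^-70 m².
0.0180 × 2.59 × 10^-70 m² = 4.67 × 10^-72 m²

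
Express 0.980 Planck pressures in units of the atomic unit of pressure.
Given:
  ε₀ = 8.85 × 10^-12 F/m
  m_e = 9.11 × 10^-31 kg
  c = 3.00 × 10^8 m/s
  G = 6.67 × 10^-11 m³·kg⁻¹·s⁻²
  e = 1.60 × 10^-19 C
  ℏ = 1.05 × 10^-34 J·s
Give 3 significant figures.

Planck pressure: p_P = c⁷/(ℏG²) = 4.68 × 10^113 Pa
atomic unit of pressure: P_au = E_h/a₀³ = m_e⁴e¹⁰/((4πε₀)⁵ℏ⁸) = 3.01 × 10^13 Pa
0.980 × 4.68 × 10^113 / 3.01 × 10^13 = 1.52 × 10^100

1.52 × 10^100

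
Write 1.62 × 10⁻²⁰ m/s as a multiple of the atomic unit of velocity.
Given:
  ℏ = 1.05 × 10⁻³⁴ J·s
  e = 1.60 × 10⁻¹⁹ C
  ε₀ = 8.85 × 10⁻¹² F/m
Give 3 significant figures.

7.39 × 10⁻²⁷

atomic unit of velocity: v_au = e²/(4πε₀ℏ) = 2.19 × 10⁶ m/s.
1.62 × 10⁻²⁰ / 2.19 × 10⁶ = 7.39 × 10⁻²⁷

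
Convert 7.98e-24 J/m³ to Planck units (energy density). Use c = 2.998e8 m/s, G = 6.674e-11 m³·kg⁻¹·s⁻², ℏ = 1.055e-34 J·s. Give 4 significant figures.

1.723e-137

Planck energy density: u_P = c⁷/(ℏG²) = 4.632e113 J/m³.
7.98e-24 / 4.632e113 = 1.723e-137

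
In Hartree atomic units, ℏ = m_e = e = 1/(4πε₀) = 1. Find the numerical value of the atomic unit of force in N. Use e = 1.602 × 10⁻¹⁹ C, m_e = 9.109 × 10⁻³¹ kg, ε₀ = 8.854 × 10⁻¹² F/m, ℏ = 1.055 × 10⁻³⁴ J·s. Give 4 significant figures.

8.220 × 10⁻⁸ N

From ℏ = m_e = e = 1/(4πε₀) = 1 the force scale is F_au = E_h/a₀ = m_e²e⁶/((4πε₀)³ℏ⁴).
E_h = 4.354 × 10⁻¹⁸ J
a₀ = 5.297 × 10⁻¹¹ m
E_h/a₀ = 8.220 × 10⁻⁸ N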